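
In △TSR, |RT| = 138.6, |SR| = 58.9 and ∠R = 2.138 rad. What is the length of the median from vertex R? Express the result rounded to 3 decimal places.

58.964

By the law of cosines, |TS|² = |SR|² + |RT|² − 2·|SR|·|RT|·cos R = 31451, so |TS| ≈ 177.35.
Median from R: ½√(2·|SR|² + 2·|RT|² − |TS|²) ≈ 58.964.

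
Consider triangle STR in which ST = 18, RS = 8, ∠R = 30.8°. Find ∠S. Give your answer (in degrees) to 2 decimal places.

Law of sines: sin T = RS·sin R/ST ≈ 0.22757.
Since ST ≥ RS, only the acute value applies: ∠T ≈ 13.15°.
Then ∠S = 180° − ∠R − ∠T ≈ 136.05°.

136.05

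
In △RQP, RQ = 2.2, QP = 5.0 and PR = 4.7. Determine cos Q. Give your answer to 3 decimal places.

0.352

By the law of cosines, cos Q = (RQ² + QP² − PR²) / (2·RQ·QP) ≈ 0.35227, so ∠Q ≈ 69.37°.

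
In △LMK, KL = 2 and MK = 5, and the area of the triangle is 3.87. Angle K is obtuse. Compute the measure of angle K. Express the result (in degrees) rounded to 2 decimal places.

∠K ≈ 129.29°

From area = ½·MK·KL·sin K, we get sin K = 2·area/(MK·KL) ≈ 0.77400.
Taking the obtuse solution, ∠K ≈ 129.29°.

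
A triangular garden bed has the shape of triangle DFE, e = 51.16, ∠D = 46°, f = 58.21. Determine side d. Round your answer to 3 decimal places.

43.224

By the law of cosines, d² = f² + e² − 2·f·e·cos D = 1868.3, so d ≈ 43.224.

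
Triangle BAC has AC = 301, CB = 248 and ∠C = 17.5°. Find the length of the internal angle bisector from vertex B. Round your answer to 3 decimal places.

By the law of cosines, BA² = AC² + CB² − 2·AC·CB·cos C = 9718.9, so BA ≈ 98.584.
Law of cosines again: cos B = (CB² + BA² − AC²)/(2·CB·BA) ≈ -0.39630, so ∠B ≈ 113.35°.
The bisector from B has length 2·CB·BA·cos(∠B/2)/(CB+BA) ≈ 77.513.

t_B ≈ 77.513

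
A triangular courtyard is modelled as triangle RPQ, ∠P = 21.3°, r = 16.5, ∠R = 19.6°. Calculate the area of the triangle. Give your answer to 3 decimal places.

area ≈ 96.513

The third angle is ∠Q = 180° − ∠R − ∠P = 139.10°.
Law of sines: p = r·sin P/sin R ≈ 17.867.
Law of sines: q = r·sin Q/sin R ≈ 32.205.
Area = ½·r·p·sin Q ≈ 96.513.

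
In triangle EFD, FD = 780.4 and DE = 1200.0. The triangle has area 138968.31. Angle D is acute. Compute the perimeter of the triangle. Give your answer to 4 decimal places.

From area = ½·FD·DE·sin D, we get sin D = 2·area/(FD·DE) ≈ 0.29679.
Taking the acute solution, ∠D ≈ 17.26°.
Law of cosines then gives EF ≈ 510.35.
Perimeter = 780.4 + 1200 + 510.35 = 2490.7.

perimeter ≈ 2490.7467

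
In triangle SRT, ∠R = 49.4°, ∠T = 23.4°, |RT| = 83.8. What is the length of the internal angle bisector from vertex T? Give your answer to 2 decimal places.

72.68

The third angle is ∠S = 180° − ∠R − ∠T = 107.20°.
Law of sines: |TS| = |RT|·sin R/sin S ≈ 66.606.
Law of sines: |SR| = |RT|·sin T/sin S ≈ 34.839.
The bisector from T has length 2·|RT|·|TS|·cos(∠T/2)/(|RT|+|TS|) ≈ 72.678.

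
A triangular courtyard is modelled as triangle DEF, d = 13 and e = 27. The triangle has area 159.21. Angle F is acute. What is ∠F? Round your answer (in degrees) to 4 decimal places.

65.1184

From area = ½·d·e·sin F, we get sin F = 2·area/(d·e) ≈ 0.90718.
Taking the acute solution, ∠F ≈ 65.12°.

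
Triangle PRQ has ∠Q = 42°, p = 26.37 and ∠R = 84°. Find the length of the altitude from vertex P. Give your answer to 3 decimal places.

h_P ≈ 21.691

The third angle is ∠P = 180° − ∠R − ∠Q = 54.00°.
Law of sines: r = p·sin R/sin P ≈ 32.417.
Law of sines: q = p·sin Q/sin P ≈ 21.81.
Area = ½·p·r·sin Q ≈ 285.99.
The altitude from P has length 2·area/p ≈ 21.691.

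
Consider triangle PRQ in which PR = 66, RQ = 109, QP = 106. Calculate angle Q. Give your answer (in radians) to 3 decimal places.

0.623

By the law of cosines, cos Q = (RQ² + QP² − PR²) / (2·RQ·QP) ≈ 0.81188, so ∠Q ≈ 0.623 rad.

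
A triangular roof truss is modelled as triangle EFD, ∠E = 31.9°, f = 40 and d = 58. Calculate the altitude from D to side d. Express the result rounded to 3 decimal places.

By the law of cosines, e² = f² + d² − 2·f·d·cos E = 1024.8, so e ≈ 32.012.
Area = ½·f·d·sin E ≈ 612.99.
The altitude from D has length 2·area/d ≈ 21.138.

21.138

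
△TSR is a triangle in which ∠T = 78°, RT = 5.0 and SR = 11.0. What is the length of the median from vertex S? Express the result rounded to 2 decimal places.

Law of sines: sin S = RT·sin T/SR ≈ 0.44461.
Since SR ≥ RT, only the acute value applies: ∠S ≈ 26.40°.
Then ∠R = 180° − ∠T − ∠S ≈ 75.60°.
Law of sines gives TS = SR·sin R/sin T ≈ 10.893.
Median from S: ½√(2·TS² + 2·SR² − RT²) ≈ 10.657.

m_S ≈ 10.66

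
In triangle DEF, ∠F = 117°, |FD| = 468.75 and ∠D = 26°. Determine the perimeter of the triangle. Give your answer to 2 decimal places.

The third angle is ∠E = 180° − ∠F − ∠D = 37.00°.
Law of sines: |EF| = |FD|·sin D/sin E ≈ 341.44.
Law of sines: |DE| = |FD|·sin F/sin E ≈ 694.
Semiperimeter s = (341.44+468.75+694)/2 = 752.1.
Perimeter = 341.44 + 468.75 + 694 = 1504.2.

1504.19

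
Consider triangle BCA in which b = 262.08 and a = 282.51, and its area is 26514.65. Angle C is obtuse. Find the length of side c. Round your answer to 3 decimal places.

From area = ½·a·b·sin C, we get sin C = 2·area/(a·b) ≈ 0.71622.
Taking the obtuse solution, ∠C ≈ 134.26°.
Law of cosines then gives c ≈ 501.84.

501.836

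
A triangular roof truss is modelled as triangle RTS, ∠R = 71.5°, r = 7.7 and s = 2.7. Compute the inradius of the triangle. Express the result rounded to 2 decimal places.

1.12

Law of sines: sin S = s·sin R/r ≈ 0.33253.
Since r ≥ s, only the acute value applies: ∠S ≈ 19.42°.
Then ∠T = 180° − ∠R − ∠S ≈ 89.08°.
Law of sines gives t = r·sin T/sin R ≈ 8.1185.
Area = ½·r·s·sin T ≈ 10.394.
Semiperimeter p = (7.7+8.1185+2.7)/2 = 9.2593.
Inradius = area/p = 10.394/9.2593 ≈ 1.1225.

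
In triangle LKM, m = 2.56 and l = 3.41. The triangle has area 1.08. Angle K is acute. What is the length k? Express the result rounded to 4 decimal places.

1.1249

From area = ½·m·l·sin K, we get sin K = 2·area/(m·l) ≈ 0.24743.
Taking the acute solution, ∠K ≈ 14.33°.
Law of cosines then gives k ≈ 1.1249.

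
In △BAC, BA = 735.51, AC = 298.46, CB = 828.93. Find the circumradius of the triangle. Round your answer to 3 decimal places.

R ≈ 418.012

By the law of cosines, cos B = (CB² + BA² − AC²) / (2·CB·BA) ≈ 0.93410, so ∠B ≈ 20.92°.
Circumradius = AC/(2 sin B) ≈ 418.01.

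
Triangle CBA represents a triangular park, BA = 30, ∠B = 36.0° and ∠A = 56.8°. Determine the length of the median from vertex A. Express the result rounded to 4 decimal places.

The third angle is ∠C = 180° − ∠B − ∠A = 87.20°.
Law of sines: AC = BA·sin B/sin C ≈ 17.655.
Law of sines: CB = BA·sin A/sin C ≈ 25.133.
Median from A: ½√(2·BA² + 2·AC² − CB²) ≈ 21.164.

m_A ≈ 21.1643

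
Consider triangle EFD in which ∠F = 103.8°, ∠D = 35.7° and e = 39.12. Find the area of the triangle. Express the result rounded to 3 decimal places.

The third angle is ∠E = 180° − ∠F − ∠D = 40.50°.
Law of sines: f = e·sin F/sin E ≈ 58.497.
Law of sines: d = e·sin D/sin E ≈ 35.15.
Area = ½·e·f·sin D ≈ 667.69.

667.689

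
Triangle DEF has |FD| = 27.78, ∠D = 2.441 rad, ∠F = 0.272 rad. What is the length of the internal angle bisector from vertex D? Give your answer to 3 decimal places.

The third angle is ∠E = π − ∠F − ∠D = 0.429 rad.
Law of sines: |EF| = |FD|·sin D/sin E ≈ 43.093.
Law of sines: |DE| = |FD|·sin F/sin E ≈ 17.958.
The bisector from D has length 2·|FD|·|DE|·cos(∠D/2)/(|FD|+|DE|) ≈ 7.4863.

7.486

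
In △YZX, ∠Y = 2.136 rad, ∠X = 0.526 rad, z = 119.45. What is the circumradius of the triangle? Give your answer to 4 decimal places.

The third angle is ∠Z = π − ∠X − ∠Y = 0.480 rad.
Law of sines: y = z·sin Y/sin Z ≈ 218.62.
Law of sines: x = z·sin X/sin Z ≈ 129.98.
Circumradius = z/(2 sin Z) ≈ 129.44.

129.4380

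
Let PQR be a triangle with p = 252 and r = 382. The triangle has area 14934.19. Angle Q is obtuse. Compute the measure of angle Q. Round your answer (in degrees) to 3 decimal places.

From area = ½·r·p·sin Q, we get sin Q = 2·area/(r·p) ≈ 0.31028.
Taking the obtuse solution, ∠Q ≈ 161.92°.

∠Q ≈ 161.924°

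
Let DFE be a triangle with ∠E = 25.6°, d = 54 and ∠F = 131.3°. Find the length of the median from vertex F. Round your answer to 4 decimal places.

The third angle is ∠D = 180° − ∠F − ∠E = 23.10°.
Law of sines: f = d·sin F/sin D ≈ 103.4.
Law of sines: e = d·sin E/sin D ≈ 59.471.
Median from F: ½√(2·e² + 2·d² − f²) ≈ 23.525.

m_F ≈ 23.5249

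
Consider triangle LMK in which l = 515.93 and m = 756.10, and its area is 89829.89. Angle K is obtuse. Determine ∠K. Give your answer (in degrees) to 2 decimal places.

From area = ½·l·m·sin K, we get sin K = 2·area/(l·m) ≈ 0.46055.
Taking the obtuse solution, ∠K ≈ 152.58°.

152.58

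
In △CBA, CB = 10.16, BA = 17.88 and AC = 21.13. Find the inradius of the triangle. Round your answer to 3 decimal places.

Semiperimeter s = (17.88 + 21.13 + 10.16)/2 = 24.585.
Heron's formula: area = √(24.585·6.705·3.455·14.425) ≈ 90.639.
Inradius = area/s = 90.639/24.585 ≈ 3.6868.

r ≈ 3.687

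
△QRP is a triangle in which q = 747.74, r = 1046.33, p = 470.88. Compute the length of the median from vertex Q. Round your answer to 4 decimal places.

m_Q ≈ 720.0614

Median from Q: ½√(2·r² + 2·p² − q²) ≈ 720.06.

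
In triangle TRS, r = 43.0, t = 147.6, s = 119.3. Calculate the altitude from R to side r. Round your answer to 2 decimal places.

h_R ≈ 99.16

Semiperimeter p = (147.6 + 43 + 119.3)/2 = 154.95.
Heron's formula: area = √(154.95·7.35·111.95·35.65) ≈ 2132.
The altitude from R has length 2·area/r ≈ 99.161.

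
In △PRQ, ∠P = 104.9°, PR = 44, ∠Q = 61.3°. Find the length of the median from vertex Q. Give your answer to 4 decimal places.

The third angle is ∠R = 180° − ∠Q − ∠P = 13.80°.
Law of sines: RQ = PR·sin P/sin Q ≈ 48.476.
Law of sines: QP = PR·sin R/sin Q ≈ 11.965.
Median from Q: ½√(2·RQ² + 2·QP² − PR²) ≈ 27.614.

m_Q ≈ 27.6143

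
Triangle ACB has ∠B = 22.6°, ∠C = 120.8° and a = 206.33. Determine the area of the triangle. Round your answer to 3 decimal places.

The third angle is ∠A = 180° − ∠C − ∠B = 36.60°.
Law of sines: c = a·sin C/sin A ≈ 297.25.
Law of sines: b = a·sin B/sin A ≈ 132.99.
Area = ½·a·c·sin B ≈ 11785.

area ≈ 11784.812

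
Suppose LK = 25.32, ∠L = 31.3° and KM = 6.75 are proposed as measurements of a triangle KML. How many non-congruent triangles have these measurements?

LK·sin L = 25.32·sin(31.3°) ≈ 13.15.
Since KM = 6.75 < 13.15 = LK sin L, no triangle exists.

0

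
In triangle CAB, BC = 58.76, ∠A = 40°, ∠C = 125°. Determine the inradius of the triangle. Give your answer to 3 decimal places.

The third angle is ∠B = 180° − ∠C − ∠A = 15.00°.
Law of sines: AB = BC·sin C/sin A ≈ 74.882.
Law of sines: CA = BC·sin B/sin A ≈ 23.66.
Area = ½·BC·AB·sin B ≈ 569.41.
Semiperimeter s = (74.882+58.76+23.66)/2 = 78.651.
Inradius = area/s = 569.41/78.651 ≈ 7.2397.

r ≈ 7.240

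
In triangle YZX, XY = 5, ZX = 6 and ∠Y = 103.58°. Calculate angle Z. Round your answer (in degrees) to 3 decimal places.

54.099

Law of sines: sin Z = XY·sin Y/ZX ≈ 0.81004.
Since ZX ≥ XY, only the acute value applies: ∠Z ≈ 54.10°.
Then ∠X = 180° − ∠Y − ∠Z ≈ 22.32°.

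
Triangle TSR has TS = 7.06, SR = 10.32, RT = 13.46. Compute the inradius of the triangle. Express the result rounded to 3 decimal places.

r ≈ 2.328

Semiperimeter s = (10.32 + 13.46 + 7.06)/2 = 15.42.
Heron's formula: area = √(15.42·5.1·1.96·8.36) ≈ 35.897.
Inradius = area/s = 35.897/15.42 ≈ 2.328.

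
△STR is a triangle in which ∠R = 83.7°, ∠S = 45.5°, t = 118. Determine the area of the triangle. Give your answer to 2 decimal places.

6369.05

The third angle is ∠T = 180° − ∠R − ∠S = 50.80°.
Law of sines: s = t·sin S/sin T ≈ 108.61.
Law of sines: r = t·sin R/sin T ≈ 151.35.
Area = ½·t·s·sin R ≈ 6369.1.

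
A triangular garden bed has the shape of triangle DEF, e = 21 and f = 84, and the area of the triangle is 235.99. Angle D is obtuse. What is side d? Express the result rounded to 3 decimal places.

104.386

From area = ½·e·f·sin D, we get sin D = 2·area/(e·f) ≈ 0.26756.
Taking the obtuse solution, ∠D ≈ 164.48°.
Law of cosines then gives d ≈ 104.39.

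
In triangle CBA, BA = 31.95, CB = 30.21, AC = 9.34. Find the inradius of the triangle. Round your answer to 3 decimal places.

3.944

Semiperimeter s = (31.95 + 9.34 + 30.21)/2 = 35.75.
Heron's formula: area = √(35.75·3.8·26.41·5.54) ≈ 140.98.
Inradius = area/s = 140.98/35.75 ≈ 3.9436.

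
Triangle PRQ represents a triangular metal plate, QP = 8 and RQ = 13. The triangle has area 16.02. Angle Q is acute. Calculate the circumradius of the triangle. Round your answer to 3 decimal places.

From area = ½·RQ·QP·sin Q, we get sin Q = 2·area/(RQ·QP) ≈ 0.30808.
Taking the acute solution, ∠Q ≈ 17.94°.
Law of cosines then gives PR ≈ 5.9259.
Circumradius = PR/(2 sin Q) ≈ 9.6176.

9.618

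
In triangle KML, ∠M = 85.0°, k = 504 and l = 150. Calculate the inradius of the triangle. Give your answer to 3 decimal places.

64.526

By the law of cosines, m² = l² + k² − 2·l·k·cos M = 2.6334e+05, so m ≈ 513.16.
Area = ½·l·k·sin M ≈ 37656.
Semiperimeter s = (504+513.16+150)/2 = 583.58.
Inradius = area/s = 37656/583.58 ≈ 64.526.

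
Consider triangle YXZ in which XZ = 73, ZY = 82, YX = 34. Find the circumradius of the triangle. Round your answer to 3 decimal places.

By the law of cosines, cos Y = (ZY² + YX² − XZ²) / (2·ZY·YX) ≈ 0.45750, so ∠Y ≈ 62.77°.
Circumradius = XZ/(2 sin Y) ≈ 41.048.

R ≈ 41.048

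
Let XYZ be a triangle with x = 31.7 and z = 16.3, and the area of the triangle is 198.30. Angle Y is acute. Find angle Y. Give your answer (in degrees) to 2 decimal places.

From area = ½·z·x·sin Y, we get sin Y = 2·area/(z·x) ≈ 0.76755.
Taking the acute solution, ∠Y ≈ 50.13°.

∠Y ≈ 50.13°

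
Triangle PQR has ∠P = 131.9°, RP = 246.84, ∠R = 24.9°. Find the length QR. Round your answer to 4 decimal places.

466.3781

The third angle is ∠Q = 180° − ∠R − ∠P = 23.20°.
Law of sines: QR = RP·sin P/sin Q ≈ 466.38.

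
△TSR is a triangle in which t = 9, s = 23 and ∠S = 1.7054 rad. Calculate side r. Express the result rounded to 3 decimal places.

Law of sines: sin T = t·sin S/s ≈ 0.38776.
Since s ≥ t, only the acute value applies: ∠T ≈ 0.3982 rad.
Then ∠R = π − ∠S − ∠T ≈ 1.0380 rad.
Law of sines gives r = s·sin R/sin S ≈ 19.993.

19.993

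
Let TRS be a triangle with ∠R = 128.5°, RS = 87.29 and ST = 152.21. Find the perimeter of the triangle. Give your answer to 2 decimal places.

perimeter ≈ 321.18

Law of sines: sin T = RS·sin R/ST ≈ 0.44881.
Since ST ≥ RS, only the acute value applies: ∠T ≈ 26.67°.
Then ∠S = 180° − ∠R − ∠T ≈ 24.83°.
Law of sines gives TR = ST·sin S/sin R ≈ 81.679.
Semiperimeter s = (87.29+152.21+81.679)/2 = 160.59.
Perimeter = 87.29 + 152.21 + 81.679 = 321.18.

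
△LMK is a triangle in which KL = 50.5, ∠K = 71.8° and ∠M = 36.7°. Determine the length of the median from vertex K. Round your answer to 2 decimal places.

The third angle is ∠L = 180° − ∠M − ∠K = 71.50°.
Law of sines: MK = KL·sin L/sin M ≈ 80.134.
Law of sines: LM = KL·sin K/sin M ≈ 80.274.
Median from K: ½√(2·MK² + 2·KL² − LM²) ≈ 53.618.

m_K ≈ 53.62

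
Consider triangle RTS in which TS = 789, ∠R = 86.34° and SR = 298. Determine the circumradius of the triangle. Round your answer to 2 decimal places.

395.31

Law of sines: sin T = SR·sin R/TS ≈ 0.37692.
Since TS ≥ SR, only the acute value applies: ∠T ≈ 22.14°.
Then ∠S = 180° − ∠R − ∠T ≈ 71.52°.
Law of sines gives RT = TS·sin S/sin R ≈ 749.83.
Circumradius = TS/(2 sin R) ≈ 395.31.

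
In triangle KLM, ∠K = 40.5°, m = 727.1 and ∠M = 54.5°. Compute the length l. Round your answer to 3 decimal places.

The third angle is ∠L = 180° − ∠M − ∠K = 85.00°.
Law of sines: l = m·sin L/sin M ≈ 889.72.

889.718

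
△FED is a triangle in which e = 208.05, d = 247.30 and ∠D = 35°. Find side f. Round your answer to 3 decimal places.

387.028

Law of sines: sin E = e·sin D/d ≈ 0.48254.
Since d ≥ e, only the acute value applies: ∠E ≈ 28.85°.
Then ∠F = 180° − ∠D − ∠E ≈ 116.15°.
Law of sines gives f = d·sin F/sin D ≈ 387.03.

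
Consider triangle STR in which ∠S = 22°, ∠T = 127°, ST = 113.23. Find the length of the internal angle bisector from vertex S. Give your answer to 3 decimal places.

t_S ≈ 135.145

The third angle is ∠R = 180° − ∠S − ∠T = 31.00°.
Law of sines: TR = ST·sin S/sin R ≈ 82.356.
Law of sines: RS = ST·sin T/sin R ≈ 175.58.
The bisector from S has length 2·RS·ST·cos(∠S/2)/(RS+ST) ≈ 135.14.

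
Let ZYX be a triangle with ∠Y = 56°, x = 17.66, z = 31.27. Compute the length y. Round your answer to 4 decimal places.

25.9246

By the law of cosines, y² = x² + z² − 2·x·z·cos Y = 672.08, so y ≈ 25.925.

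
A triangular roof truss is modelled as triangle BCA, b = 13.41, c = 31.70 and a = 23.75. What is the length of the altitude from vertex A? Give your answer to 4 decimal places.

12.2326

Semiperimeter s = (13.41 + 31.7 + 23.75)/2 = 34.43.
Heron's formula: area = √(34.43·21.02·2.73·10.68) ≈ 145.26.
The altitude from A has length 2·area/a ≈ 12.233.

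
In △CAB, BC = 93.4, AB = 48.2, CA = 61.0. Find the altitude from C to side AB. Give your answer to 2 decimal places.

h_C ≈ 54.30

Semiperimeter s = (48.2 + 93.4 + 61)/2 = 101.3.
Heron's formula: area = √(101.3·53.1·7.9·40.3) ≈ 1308.6.
The altitude from C has length 2·area/AB ≈ 54.3.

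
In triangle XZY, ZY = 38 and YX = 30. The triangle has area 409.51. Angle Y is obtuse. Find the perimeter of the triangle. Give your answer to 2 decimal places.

From area = ½·ZY·YX·sin Y, we get sin Y = 2·area/(ZY·YX) ≈ 0.71844.
Taking the obtuse solution, ∠Y ≈ 134.07°.
Law of cosines then gives XZ ≈ 62.689.
Perimeter = 38 + 30 + 62.689 = 130.69.

perimeter ≈ 130.69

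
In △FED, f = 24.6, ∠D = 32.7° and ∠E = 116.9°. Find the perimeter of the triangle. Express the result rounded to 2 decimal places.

The third angle is ∠F = 180° − ∠E − ∠D = 30.40°.
Law of sines: e = f·sin E/sin F ≈ 43.353.
Law of sines: d = f·sin D/sin F ≈ 26.263.
Semiperimeter s = (24.6+43.353+26.263)/2 = 47.108.
Perimeter = 24.6 + 43.353 + 26.263 = 94.216.

94.22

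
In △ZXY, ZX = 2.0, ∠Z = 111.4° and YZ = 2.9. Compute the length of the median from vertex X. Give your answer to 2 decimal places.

By the law of cosines, XY² = YZ² + ZX² − 2·YZ·ZX·cos Z = 16.643, so XY ≈ 4.0795.
Median from X: ½√(2·ZX² + 2·XY² − YZ²) ≈ 2.8668.

2.87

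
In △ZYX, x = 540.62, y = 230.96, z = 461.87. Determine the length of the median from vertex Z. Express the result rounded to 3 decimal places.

m_Z ≈ 345.652

Median from Z: ½√(2·y² + 2·x² − z²) ≈ 345.65.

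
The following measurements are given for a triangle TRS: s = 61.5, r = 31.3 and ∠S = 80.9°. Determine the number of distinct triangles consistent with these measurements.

r·sin S = 31.3·sin(80.9°) ≈ 30.91.
Since s ≥ r, exactly one triangle exists.

1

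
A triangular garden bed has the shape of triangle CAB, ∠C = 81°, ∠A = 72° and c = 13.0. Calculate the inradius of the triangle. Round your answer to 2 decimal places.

r ≈ 2.35

The third angle is ∠B = 180° − ∠C − ∠A = 27.00°.
Law of sines: a = c·sin A/sin C ≈ 12.518.
Law of sines: b = c·sin B/sin C ≈ 5.9754.
Area = ½·c·a·sin B ≈ 36.939.
Semiperimeter s = (13+12.518+5.9754)/2 = 15.747.
Inradius = area/s = 36.939/15.747 ≈ 2.3459.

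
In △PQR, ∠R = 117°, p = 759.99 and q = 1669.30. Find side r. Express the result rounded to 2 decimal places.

2125.10

By the law of cosines, r² = p² + q² − 2·p·q·cos R = 4.5161e+06, so r ≈ 2125.1.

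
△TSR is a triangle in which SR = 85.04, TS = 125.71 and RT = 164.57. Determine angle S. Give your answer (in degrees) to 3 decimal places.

By the law of cosines, cos S = (TS² + SR² − RT²) / (2·TS·SR) ≈ -0.18935, so ∠S ≈ 100.91°.

∠S ≈ 100.915°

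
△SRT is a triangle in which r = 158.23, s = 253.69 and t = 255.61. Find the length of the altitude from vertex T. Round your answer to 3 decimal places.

Semiperimeter p = (253.69 + 158.23 + 255.61)/2 = 333.76.
Heron's formula: area = √(333.76·80.075·175.53·78.155) ≈ 19148.
The altitude from T has length 2·area/t ≈ 149.82.

h_T ≈ 149.824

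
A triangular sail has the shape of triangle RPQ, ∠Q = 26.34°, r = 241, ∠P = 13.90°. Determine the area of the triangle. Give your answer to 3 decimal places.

The third angle is ∠R = 180° − ∠P − ∠Q = 139.76°.
Law of sines: p = r·sin P/sin R ≈ 89.622.
Law of sines: q = r·sin Q/sin R ≈ 165.53.
Area = ½·r·p·sin Q ≈ 4791.7.

area ≈ 4791.681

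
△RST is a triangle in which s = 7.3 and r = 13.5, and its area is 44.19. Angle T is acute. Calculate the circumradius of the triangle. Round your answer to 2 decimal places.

From area = ½·r·s·sin T, we get sin T = 2·area/(r·s) ≈ 0.89680.
Taking the acute solution, ∠T ≈ 1.112 rad.
Law of cosines then gives t ≈ 12.179.
Circumradius = t/(2 sin T) ≈ 6.7904.

6.79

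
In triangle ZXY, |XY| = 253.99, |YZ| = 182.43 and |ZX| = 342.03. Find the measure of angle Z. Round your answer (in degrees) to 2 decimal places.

By the law of cosines, cos Z = (|YZ|² + |ZX|² − |XY|²) / (2·|YZ|·|ZX|) ≈ 0.68717, so ∠Z ≈ 46.59°.

∠Z ≈ 46.59°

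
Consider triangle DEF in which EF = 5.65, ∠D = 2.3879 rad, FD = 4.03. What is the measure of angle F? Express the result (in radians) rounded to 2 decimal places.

Law of sines: sin E = FD·sin D/EF ≈ 0.48812.
Since EF ≥ FD, only the acute value applies: ∠E ≈ 0.5099 rad.
Then ∠F = π − ∠D − ∠E ≈ 0.2438 rad.

0.24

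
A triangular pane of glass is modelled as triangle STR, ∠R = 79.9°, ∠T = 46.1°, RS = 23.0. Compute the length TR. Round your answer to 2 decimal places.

The third angle is ∠S = 180° − ∠T − ∠R = 54.00°.
Law of sines: TR = RS·sin S/sin T ≈ 25.824.

25.82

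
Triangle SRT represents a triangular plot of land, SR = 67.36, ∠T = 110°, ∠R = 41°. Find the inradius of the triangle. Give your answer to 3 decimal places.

The third angle is ∠S = 180° − ∠R − ∠T = 29.00°.
Law of sines: RT = SR·sin S/sin T ≈ 34.753.
Law of sines: TS = SR·sin R/sin T ≈ 47.028.
Area = ½·SR·RT·sin R ≈ 767.9.
Semiperimeter s = (34.753+47.028+67.36)/2 = 74.57.
Inradius = area/s = 767.9/74.57 ≈ 10.298.

r ≈ 10.298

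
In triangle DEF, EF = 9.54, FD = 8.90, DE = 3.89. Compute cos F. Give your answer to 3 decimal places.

By the law of cosines, cos F = (EF² + FD² − DE²) / (2·EF·FD) ≈ 0.91330, so ∠F ≈ 24.03°.

cos F ≈ 0.913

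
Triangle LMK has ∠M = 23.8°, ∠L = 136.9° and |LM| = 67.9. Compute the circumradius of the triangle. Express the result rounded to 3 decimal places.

R ≈ 102.719

The third angle is ∠K = 180° − ∠L − ∠M = 19.30°.
Law of sines: |MK| = |LM|·sin L/sin K ≈ 140.37.
Law of sines: |KL| = |LM|·sin M/sin K ≈ 82.903.
Circumradius = |LM|/(2 sin K) ≈ 102.72.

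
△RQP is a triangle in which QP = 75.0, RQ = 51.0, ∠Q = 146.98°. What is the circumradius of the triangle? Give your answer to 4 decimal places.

By the law of cosines, PR² = RQ² + QP² − 2·RQ·QP·cos Q = 14640, so PR ≈ 121.
Area = ½·RQ·QP·sin Q ≈ 1042.2.
Circumradius = PR/(2 sin Q) ≈ 111.02.

111.0207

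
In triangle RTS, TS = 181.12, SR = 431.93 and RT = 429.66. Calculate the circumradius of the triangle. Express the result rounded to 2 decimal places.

By the law of cosines, cos R = (SR² + RT² − TS²) / (2·SR·RT) ≈ 0.91163, so ∠R ≈ 24.27°.
Circumradius = TS/(2 sin R) ≈ 220.34.

220.34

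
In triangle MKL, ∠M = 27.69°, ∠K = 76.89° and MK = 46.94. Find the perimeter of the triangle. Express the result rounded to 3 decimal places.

perimeter ≈ 116.716

The third angle is ∠L = 180° − ∠M − ∠K = 75.42°.
Law of sines: KL = MK·sin M/sin L ≈ 22.538.
Law of sines: LM = MK·sin K/sin L ≈ 47.238.
Semiperimeter s = (22.538+47.238+46.94)/2 = 58.358.
Perimeter = 22.538 + 47.238 + 46.94 = 116.72.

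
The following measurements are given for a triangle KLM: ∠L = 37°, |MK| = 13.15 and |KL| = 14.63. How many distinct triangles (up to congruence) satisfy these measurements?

|KL|·sin L = 14.63·sin(37°) ≈ 8.805.
Since |KL| sin L < |MK| < |KL| (8.805 < 13.15 < 14.63), two triangles exist.

2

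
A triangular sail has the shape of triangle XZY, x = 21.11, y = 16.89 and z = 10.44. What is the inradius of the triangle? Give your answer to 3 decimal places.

3.601

Semiperimeter s = (21.11 + 10.44 + 16.89)/2 = 24.22.
Heron's formula: area = √(24.22·3.11·13.78·7.33) ≈ 87.226.
Inradius = area/s = 87.226/24.22 ≈ 3.6014.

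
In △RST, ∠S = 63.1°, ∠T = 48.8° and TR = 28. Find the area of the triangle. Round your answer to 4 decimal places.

The third angle is ∠R = 180° − ∠S − ∠T = 68.10°.
Law of sines: ST = TR·sin R/sin S ≈ 29.132.
Law of sines: RS = TR·sin T/sin S ≈ 23.624.
Area = ½·TR·ST·sin T ≈ 306.87.

306.8658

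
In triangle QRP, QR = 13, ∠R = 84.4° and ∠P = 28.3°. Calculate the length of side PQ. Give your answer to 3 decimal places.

27.290

The third angle is ∠Q = 180° − ∠R − ∠P = 67.30°.
Law of sines: PQ = QR·sin R/sin P ≈ 27.29.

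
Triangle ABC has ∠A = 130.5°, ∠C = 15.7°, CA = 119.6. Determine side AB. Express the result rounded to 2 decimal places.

The third angle is ∠B = 180° − ∠C − ∠A = 33.80°.
Law of sines: AB = CA·sin C/sin B ≈ 58.177.

58.18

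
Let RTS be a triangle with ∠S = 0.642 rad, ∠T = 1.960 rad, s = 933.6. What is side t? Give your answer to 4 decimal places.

The third angle is ∠R = π − ∠T − ∠S = 0.540 rad.
Law of sines: t = s·sin T/sin S ≈ 1442.5.

1442.5179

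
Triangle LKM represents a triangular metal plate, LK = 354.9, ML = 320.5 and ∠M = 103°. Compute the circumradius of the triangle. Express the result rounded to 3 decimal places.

Law of sines: sin K = ML·sin M/LK ≈ 0.87993.
Since LK ≥ ML, only the acute value applies: ∠K ≈ 61.63°.
Then ∠L = 180° − ∠M − ∠K ≈ 15.37°.
Law of sines gives KM = LK·sin L/sin M ≈ 96.52.
Circumradius = LK/(2 sin M) ≈ 182.12.

182.118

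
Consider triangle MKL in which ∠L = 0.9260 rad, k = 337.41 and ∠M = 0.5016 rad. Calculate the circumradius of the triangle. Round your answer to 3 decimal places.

The third angle is ∠K = π − ∠L − ∠M = 1.7140 rad.
Law of sines: m = k·sin M/sin K ≈ 163.91.
Law of sines: l = k·sin L/sin K ≈ 272.45.
Circumradius = k/(2 sin K) ≈ 170.45.

R ≈ 170.450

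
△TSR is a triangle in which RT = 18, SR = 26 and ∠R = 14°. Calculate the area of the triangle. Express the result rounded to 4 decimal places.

Area = ½·SR·RT·sin R ≈ 56.61.

56.6097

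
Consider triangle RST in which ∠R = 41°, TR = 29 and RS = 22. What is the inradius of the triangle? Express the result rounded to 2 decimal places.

By the law of cosines, ST² = TR² + RS² − 2·TR·RS·cos R = 361.99, so ST ≈ 19.026.
Area = ½·TR·RS·sin R ≈ 209.28.
Semiperimeter s = (19.026+29+22)/2 = 35.013.
Inradius = area/s = 209.28/35.013 ≈ 5.9773.

5.98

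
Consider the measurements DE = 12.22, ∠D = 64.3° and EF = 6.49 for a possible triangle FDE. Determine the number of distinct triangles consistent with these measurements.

0

DE·sin D = 12.22·sin(64.3°) ≈ 11.01.
Since EF = 6.49 < 11.01 = DE sin D, no triangle exists.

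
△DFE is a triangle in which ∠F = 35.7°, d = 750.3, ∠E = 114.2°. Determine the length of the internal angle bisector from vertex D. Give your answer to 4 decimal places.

1028.2934

The third angle is ∠D = 180° − ∠F − ∠E = 30.10°.
Law of sines: f = d·sin F/sin D ≈ 873.02.
Law of sines: e = d·sin E/sin D ≈ 1364.6.
The bisector from D has length 2·f·e·cos(∠D/2)/(f+e) ≈ 1028.3.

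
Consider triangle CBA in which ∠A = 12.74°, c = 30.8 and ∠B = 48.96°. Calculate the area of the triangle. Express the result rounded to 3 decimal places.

area ≈ 89.605

The third angle is ∠C = 180° − ∠B − ∠A = 118.30°.
Law of sines: b = c·sin B/sin C ≈ 26.384.
Law of sines: a = c·sin A/sin C ≈ 7.7143.
Area = ½·c·b·sin A ≈ 89.605.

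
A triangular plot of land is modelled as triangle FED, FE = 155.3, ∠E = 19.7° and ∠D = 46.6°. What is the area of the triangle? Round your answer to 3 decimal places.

The third angle is ∠F = 180° − ∠E − ∠D = 113.70°.
Law of sines: ED = FE·sin F/sin D ≈ 195.72.
Law of sines: DF = FE·sin E/sin D ≈ 72.052.
Area = ½·FE·ED·sin E ≈ 5123.

5122.958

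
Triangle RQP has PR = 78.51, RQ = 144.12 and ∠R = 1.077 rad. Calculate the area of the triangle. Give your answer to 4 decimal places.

Area = ½·PR·RQ·sin R ≈ 4981.6.

area ≈ 4981.5931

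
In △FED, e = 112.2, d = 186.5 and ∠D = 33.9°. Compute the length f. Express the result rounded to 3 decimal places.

268.815

Law of sines: sin E = e·sin D/d ≈ 0.33554.
Since d ≥ e, only the acute value applies: ∠E ≈ 19.61°.
Then ∠F = 180° − ∠D − ∠E ≈ 126.49°.
Law of sines gives f = d·sin F/sin D ≈ 268.81.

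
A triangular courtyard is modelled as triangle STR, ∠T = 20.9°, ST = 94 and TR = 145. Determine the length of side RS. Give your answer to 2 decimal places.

By the law of cosines, RS² = ST² + TR² − 2·ST·TR·cos T = 4394.6, so RS ≈ 66.292.

66.29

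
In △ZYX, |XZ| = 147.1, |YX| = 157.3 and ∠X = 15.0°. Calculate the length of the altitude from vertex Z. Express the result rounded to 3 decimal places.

By the law of cosines, |ZY|² = |YX|² + |XZ|² − 2·|YX|·|XZ|·cos X = 1680.9, so |ZY| ≈ 40.999.
Area = ½·|YX|·|XZ|·sin X ≈ 2994.4.
The altitude from Z has length 2·area/|YX| ≈ 38.072.

38.072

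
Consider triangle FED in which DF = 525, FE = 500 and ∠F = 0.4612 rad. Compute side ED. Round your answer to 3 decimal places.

By the law of cosines, ED² = DF² + FE² − 2·DF·FE·cos F = 55477, so ED ≈ 235.54.

235.537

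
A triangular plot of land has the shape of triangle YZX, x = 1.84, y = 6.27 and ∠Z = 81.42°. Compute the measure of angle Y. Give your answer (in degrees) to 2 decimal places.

By the law of cosines, z² = x² + y² − 2·x·y·cos Z = 39.256, so z ≈ 6.2655.
Law of cosines again: cos Y = (z² + x² − y²)/(2·z·x) ≈ 0.14437, so ∠Y ≈ 81.70°.

81.70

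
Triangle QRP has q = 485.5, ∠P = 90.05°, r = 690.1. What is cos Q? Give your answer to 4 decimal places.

cos Q ≈ 0.8180

By the law of cosines, p² = q² + r² − 2·q·r·cos P = 7.1253e+05, so p ≈ 844.12.
Law of cosines again: cos Q = (r² + p² − q²)/(2·r·p) ≈ 0.81804, so ∠Q ≈ 35.11°.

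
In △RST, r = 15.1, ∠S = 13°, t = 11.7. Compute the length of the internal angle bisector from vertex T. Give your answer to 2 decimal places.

6.65

By the law of cosines, s² = t² + r² − 2·t·r·cos S = 20.616, so s ≈ 4.5405.
Law of cosines again: cos T = (r² + s² − t²)/(2·r·s) ≈ 0.81486, so ∠T ≈ 35.43°.
The bisector from T has length 2·r·s·cos(∠T/2)/(r+s) ≈ 6.6507.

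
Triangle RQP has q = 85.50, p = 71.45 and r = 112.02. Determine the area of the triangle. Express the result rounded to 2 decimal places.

Semiperimeter s = (112.02 + 85.5 + 71.45)/2 = 134.48.
Heron's formula: area = √(134.48·22.465·48.985·63.035) ≈ 3054.3.

area ≈ 3054.31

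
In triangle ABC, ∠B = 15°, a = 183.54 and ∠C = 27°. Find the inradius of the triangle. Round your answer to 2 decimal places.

r ≈ 15.61

The third angle is ∠A = 180° − ∠B − ∠C = 138.00°.
Law of sines: b = a·sin B/sin A ≈ 70.993.
Law of sines: c = a·sin C/sin A ≈ 124.53.
Area = ½·a·b·sin C ≈ 2957.8.
Semiperimeter s = (183.54+70.993+124.53)/2 = 189.53.
Inradius = area/s = 2957.8/189.53 ≈ 15.606.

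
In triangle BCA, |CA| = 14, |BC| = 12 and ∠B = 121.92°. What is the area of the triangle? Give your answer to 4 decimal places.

area ≈ 16.6034

Law of sines: sin A = |BC|·sin B/|CA| ≈ 0.72753.
Since |CA| ≥ |BC|, only the acute value applies: ∠A ≈ 46.68°.
Then ∠C = 180° − ∠B − ∠A ≈ 11.40°.
Law of sines gives |AB| = |CA|·sin C/sin B ≈ 3.2602.
Area = ½·|CA|·|BC|·sin C ≈ 16.603.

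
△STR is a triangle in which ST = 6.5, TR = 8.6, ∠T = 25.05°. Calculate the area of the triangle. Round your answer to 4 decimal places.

Area = ½·ST·TR·sin T ≈ 11.834.

area ≈ 11.8343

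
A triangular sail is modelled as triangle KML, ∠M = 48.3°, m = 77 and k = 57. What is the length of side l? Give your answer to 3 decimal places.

Law of sines: sin K = k·sin M/m ≈ 0.55271.
Since m ≥ k, only the acute value applies: ∠K ≈ 33.55°.
Then ∠L = 180° − ∠M − ∠K ≈ 98.15°.
Law of sines gives l = m·sin L/sin M ≈ 102.09.

102.088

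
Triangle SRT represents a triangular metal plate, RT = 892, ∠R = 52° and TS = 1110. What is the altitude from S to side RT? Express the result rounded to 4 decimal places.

Law of sines: sin S = RT·sin R/TS ≈ 0.63325.
Since TS ≥ RT, only the acute value applies: ∠S ≈ 39.29°.
Then ∠T = 180° − ∠R − ∠S ≈ 88.71°.
Law of sines gives SR = TS·sin T/sin R ≈ 1408.3.
Area = ½·TS·RT·sin T ≈ 4.9493e+05.
The altitude from S has length 2·area/RT ≈ 1109.7.

1109.7186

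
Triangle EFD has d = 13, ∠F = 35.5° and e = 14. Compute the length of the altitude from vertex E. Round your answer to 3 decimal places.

h_E ≈ 7.549

By the law of cosines, f² = d² + e² − 2·d·e·cos F = 68.662, so f ≈ 8.2863.
Area = ½·d·e·sin F ≈ 52.844.
The altitude from E has length 2·area/e ≈ 7.5491.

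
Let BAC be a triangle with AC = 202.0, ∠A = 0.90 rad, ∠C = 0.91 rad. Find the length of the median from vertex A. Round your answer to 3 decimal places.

165.056

The third angle is ∠B = π − ∠A − ∠C = 1.332 rad.
Law of sines: CB = AC·sin A/sin B ≈ 162.87.
Law of sines: BA = AC·sin C/sin B ≈ 164.15.
Median from A: ½√(2·BA² + 2·AC² − CB²) ≈ 165.06.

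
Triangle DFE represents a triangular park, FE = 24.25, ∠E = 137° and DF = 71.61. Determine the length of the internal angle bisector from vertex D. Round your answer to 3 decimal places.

59.800

Law of sines: sin D = FE·sin E/DF ≈ 0.23095.
Since DF ≥ FE, only the acute value applies: ∠D ≈ 13.35°.
Then ∠F = 180° − ∠E − ∠D ≈ 29.65°.
Law of sines gives ED = DF·sin F/sin E ≈ 51.939.
The bisector from D has length 2·ED·DF·cos(∠D/2)/(ED+DF) ≈ 59.8.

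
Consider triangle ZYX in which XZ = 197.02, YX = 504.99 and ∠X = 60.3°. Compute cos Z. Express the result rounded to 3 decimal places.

cos Z ≈ -0.120

By the law of cosines, ZY² = YX² + XZ² − 2·YX·XZ·cos X = 1.9524e+05, so ZY ≈ 441.86.
Law of cosines again: cos Z = (XZ² + ZY² − YX²)/(2·XZ·ZY) ≈ -0.12036, so ∠Z ≈ 96.91°.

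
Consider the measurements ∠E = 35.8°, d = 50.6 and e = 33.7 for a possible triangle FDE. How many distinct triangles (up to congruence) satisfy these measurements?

2

d·sin E = 50.6·sin(35.8°) ≈ 29.6.
Since d sin E < e < d (29.6 < 33.7 < 50.6), two triangles exist.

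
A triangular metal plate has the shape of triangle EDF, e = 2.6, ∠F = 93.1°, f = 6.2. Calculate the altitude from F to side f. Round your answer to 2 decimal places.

Law of sines: sin E = e·sin F/f ≈ 0.41874.
Since f ≥ e, only the acute value applies: ∠E ≈ 24.76°.
Then ∠D = 180° − ∠F − ∠E ≈ 62.14°.
Law of sines gives d = f·sin D/sin F ≈ 5.4896.
Area = ½·f·e·sin D ≈ 7.1261.
The altitude from F has length 2·area/f ≈ 2.2987.

2.30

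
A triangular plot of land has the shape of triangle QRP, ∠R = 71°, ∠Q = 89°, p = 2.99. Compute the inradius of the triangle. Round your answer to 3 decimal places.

The third angle is ∠P = 180° − ∠Q − ∠R = 20.00°.
Law of sines: q = p·sin Q/sin P ≈ 8.7408.
Law of sines: r = p·sin R/sin P ≈ 8.2659.
Area = ½·p·q·sin R ≈ 12.356.
Semiperimeter s = (8.7408+8.2659+2.99)/2 = 9.9984.
Inradius = area/s = 12.356/9.9984 ≈ 1.2358.

1.236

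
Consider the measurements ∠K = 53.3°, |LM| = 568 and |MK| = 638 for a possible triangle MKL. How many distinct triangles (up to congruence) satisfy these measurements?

|MK|·sin K = 638·sin(53.3°) ≈ 511.5.
Since |MK| sin K < |LM| < |MK| (511.5 < 568 < 638), two triangles exist.

2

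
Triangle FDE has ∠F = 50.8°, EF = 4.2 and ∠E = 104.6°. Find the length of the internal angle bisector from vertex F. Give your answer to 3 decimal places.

The third angle is ∠D = 180° − ∠E − ∠F = 24.60°.
Law of sines: DE = EF·sin F/sin D ≈ 7.8187.
Law of sines: FD = EF·sin E/sin D ≈ 9.7636.
The bisector from F has length 2·EF·FD·cos(∠F/2)/(EF+FD) ≈ 5.3057.

t_F ≈ 5.306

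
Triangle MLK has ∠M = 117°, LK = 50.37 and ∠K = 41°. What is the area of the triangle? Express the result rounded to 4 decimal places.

The third angle is ∠L = 180° − ∠K − ∠M = 22.00°.
Law of sines: KM = LK·sin L/sin M ≈ 21.177.
Law of sines: ML = LK·sin K/sin M ≈ 37.088.
Area = ½·LK·KM·sin K ≈ 349.91.

349.9060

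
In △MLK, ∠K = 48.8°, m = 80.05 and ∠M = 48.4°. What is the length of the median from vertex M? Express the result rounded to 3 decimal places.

The third angle is ∠L = 180° − ∠K − ∠M = 82.80°.
Law of sines: l = m·sin L/sin M ≈ 106.2.
Law of sines: k = m·sin K/sin M ≈ 80.544.
Median from M: ½√(2·l² + 2·k² − m²) ≈ 85.33.

85.330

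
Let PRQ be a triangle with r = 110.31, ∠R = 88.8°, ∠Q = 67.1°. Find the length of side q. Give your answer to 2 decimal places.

101.64

The third angle is ∠P = 180° − ∠R − ∠Q = 24.10°.
Law of sines: q = r·sin Q/sin R ≈ 101.64.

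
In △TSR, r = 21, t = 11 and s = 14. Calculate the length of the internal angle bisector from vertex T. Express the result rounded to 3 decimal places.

16.278

By the law of cosines, cos T = (s² + r² − t²) / (2·s·r) ≈ 0.87755, so ∠T ≈ 28.65°.
The bisector from T has length 2·s·r·cos(∠T/2)/(s+r) ≈ 16.278.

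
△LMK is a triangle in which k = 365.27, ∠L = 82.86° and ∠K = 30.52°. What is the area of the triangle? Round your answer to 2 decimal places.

The third angle is ∠M = 180° − ∠K − ∠L = 66.62°.
Law of sines: l = k·sin L/sin K ≈ 713.69.
Law of sines: m = k·sin M/sin K ≈ 660.21.
Area = ½·k·l·sin M ≈ 1.1964e+05.

119641.85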